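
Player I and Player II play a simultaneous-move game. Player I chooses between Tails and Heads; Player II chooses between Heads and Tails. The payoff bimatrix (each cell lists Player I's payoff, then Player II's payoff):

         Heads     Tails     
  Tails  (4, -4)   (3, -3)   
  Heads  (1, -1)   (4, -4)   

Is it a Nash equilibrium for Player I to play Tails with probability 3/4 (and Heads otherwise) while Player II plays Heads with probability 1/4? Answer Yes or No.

Check Player II's indifference given Player I's mix p = 3/4:
  payoff from Heads = -13/4; payoff from Tails = -13/4 — equal.
Check Player I's indifference given Player II's mix q = 1/4:
  payoff from Tails = 13/4; payoff from Heads = 13/4 — equal.
Both players are indifferent, so neither can profitably deviate.

Yes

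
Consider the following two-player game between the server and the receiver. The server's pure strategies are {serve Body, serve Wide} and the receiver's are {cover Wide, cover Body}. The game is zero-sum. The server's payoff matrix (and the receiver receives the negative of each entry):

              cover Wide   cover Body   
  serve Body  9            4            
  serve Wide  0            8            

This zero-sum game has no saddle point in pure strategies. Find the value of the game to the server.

For the server to be willing to mix, the server must be indifferent between serve Body and serve Wide, which pins down the receiver's mix.
  the server's payoff from serve Body: q·9 + (1−q)·4 = 5q + 4
  the server's payoff from serve Wide: q·0 + (1−q)·8 = -8q + 8
  5q + 4 = -8q + 8  ⇒  13q = 4  ⇒  q = 4/13.
The value is the server's expected payoff against this mix (using serve Body): (4/13)·9 + (9/13)·4 = 72/13.

v = 72/13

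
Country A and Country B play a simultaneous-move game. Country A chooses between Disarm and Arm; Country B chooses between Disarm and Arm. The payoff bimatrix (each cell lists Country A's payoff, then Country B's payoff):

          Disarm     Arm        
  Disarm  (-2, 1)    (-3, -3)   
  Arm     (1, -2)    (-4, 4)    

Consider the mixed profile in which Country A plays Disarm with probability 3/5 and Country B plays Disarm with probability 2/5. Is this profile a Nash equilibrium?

No

Given Country B's mix q = 2/5, Country A's payoff from Disarm is -13/5 but from Arm is -2. Country A strictly prefers Arm, so Country A would not mix.
So the proposed profile is not a Nash equilibrium.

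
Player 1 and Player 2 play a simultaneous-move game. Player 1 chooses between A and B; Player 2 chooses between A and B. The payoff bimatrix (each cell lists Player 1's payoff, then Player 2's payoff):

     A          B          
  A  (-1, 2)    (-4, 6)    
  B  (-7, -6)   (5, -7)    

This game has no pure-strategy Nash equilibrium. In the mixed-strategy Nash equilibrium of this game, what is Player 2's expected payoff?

-22/5

For Player 2 to be willing to mix, Player 2 must be indifferent between A and B, which pins down Player 1's mix.
  Player 2's payoff from A: p·2 + (1−p)·(-6) = 8p - 6
  Player 2's payoff from B: p·6 + (1−p)·(-7) = 13p - 7
  8p - 6 = 13p - 7  ⇒  -5p = -1  ⇒  p = 1/5.
At equilibrium Player 2 is indifferent across columns, so Player 2's payoff equals the payoff from A: (1/5)·2 + (4/5)·(-6) = -22/5.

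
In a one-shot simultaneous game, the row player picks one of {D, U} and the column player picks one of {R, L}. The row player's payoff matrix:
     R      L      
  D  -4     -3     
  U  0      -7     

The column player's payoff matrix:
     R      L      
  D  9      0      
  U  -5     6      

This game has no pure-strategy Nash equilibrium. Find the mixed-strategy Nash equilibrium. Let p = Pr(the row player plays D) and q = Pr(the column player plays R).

p = 11/20, q = 1/2

The column player's indifference between R and L determines the row player's mixing probability p:
  the column player's payoff to R: p·9 + (1−p)·(-5) = 14p - 5
  the column player's payoff to L: p·0 + (1−p)·6 = -6p + 6
  14p - 5 = -6p + 6  ⇒  20p = 11  ⇒  p = 11/20.
In a mixed equilibrium the row player is indifferent between D and U; this condition fixes q.
  the row player's payoff from D: q·(-4) + (1−q)·(-3) = -q - 3
  the row player's payoff from U: q·0 + (1−q)·(-7) = 7q - 7
  -q - 3 = 7q - 7  ⇒  -8q = -4  ⇒  q = 1/2.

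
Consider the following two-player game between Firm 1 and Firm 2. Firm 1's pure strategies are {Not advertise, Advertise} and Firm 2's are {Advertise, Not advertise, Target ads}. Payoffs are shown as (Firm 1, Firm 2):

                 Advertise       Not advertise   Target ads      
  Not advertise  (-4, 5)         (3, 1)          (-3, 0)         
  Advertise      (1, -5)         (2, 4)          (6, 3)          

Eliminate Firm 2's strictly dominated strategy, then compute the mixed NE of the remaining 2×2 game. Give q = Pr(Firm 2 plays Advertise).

Firm 2's strategy Target ads is strictly dominated by Not advertise: 1 > 0 and 4 > 3. Eliminate Target ads.
In a mixed equilibrium Firm 1 is indifferent between Not advertise and Advertise; this condition fixes q.
  Firm 1's payoff from Not advertise: q·(-4) + (1−q)·3 = -7q + 3
  Firm 1's payoff from Advertise: q·1 + (1−q)·2 = -q + 2
  -7q + 3 = -q + 2  ⇒  -6q = -1  ⇒  q = 1/6.

q = 1/6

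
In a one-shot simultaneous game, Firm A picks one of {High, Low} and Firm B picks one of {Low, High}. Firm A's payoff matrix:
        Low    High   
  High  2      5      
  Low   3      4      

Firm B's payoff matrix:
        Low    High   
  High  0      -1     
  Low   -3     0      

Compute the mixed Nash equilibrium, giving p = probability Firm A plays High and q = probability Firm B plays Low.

p = 3/4, q = 1/2

Firm A's mix must leave Firm B indifferent between Low and High.
  Firm B's payoff to Low: p·0 + (1−p)·(-3) = 3p - 3
  Firm B's payoff to High: p·(-1) + (1−p)·0 = -p
  3p - 3 = -p  ⇒  4p = 3  ⇒  p = 3/4.
Firm B's mix must leave Firm A indifferent between High and Low.
  Firm A's payoff to High: q·2 + (1−q)·5 = -3q + 5
  Firm A's payoff to Low: q·3 + (1−q)·4 = -q + 4
  -3q + 5 = -q + 4  ⇒  -2q = -1  ⇒  q = 1/2.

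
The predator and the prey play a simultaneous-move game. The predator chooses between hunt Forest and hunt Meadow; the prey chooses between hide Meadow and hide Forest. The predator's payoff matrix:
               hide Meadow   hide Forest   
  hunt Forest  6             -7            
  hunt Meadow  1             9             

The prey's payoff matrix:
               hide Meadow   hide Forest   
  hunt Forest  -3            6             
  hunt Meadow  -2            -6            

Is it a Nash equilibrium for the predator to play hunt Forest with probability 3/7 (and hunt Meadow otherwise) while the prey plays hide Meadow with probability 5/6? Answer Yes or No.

Given the predator's mix p = 3/7, the prey's payoff from hide Meadow is -17/7 but from hide Forest is -6/7. The prey strictly prefers hide Forest, so the prey would not mix.
So the proposed profile is not a Nash equilibrium.

No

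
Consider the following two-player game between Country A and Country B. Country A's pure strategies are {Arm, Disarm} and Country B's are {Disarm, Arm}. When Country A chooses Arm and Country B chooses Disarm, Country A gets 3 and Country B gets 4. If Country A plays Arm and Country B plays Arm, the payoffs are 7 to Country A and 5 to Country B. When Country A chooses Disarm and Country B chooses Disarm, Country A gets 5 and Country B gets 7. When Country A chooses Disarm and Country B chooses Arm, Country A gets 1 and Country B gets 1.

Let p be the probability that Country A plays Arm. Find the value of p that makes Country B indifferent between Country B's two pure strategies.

Set Country B's expected payoff from Disarm equal to that from Arm:
  Country B's payoff to Disarm: p·4 + (1−p)·7 = -3p + 7
  Country B's payoff to Arm: p·5 + (1−p)·1 = 4p + 1
  -3p + 7 = 4p + 1  ⇒  -7p = -6  ⇒  p = 6/7.

p = 6/7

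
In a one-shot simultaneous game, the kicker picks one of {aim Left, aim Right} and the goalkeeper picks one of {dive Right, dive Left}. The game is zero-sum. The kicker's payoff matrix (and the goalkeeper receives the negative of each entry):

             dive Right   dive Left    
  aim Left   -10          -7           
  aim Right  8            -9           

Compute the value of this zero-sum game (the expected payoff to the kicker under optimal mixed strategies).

For the kicker to be willing to mix, the kicker must be indifferent between aim Left and aim Right, which pins down the goalkeeper's mix.
  the kicker's payoff to aim Left: q·(-10) + (1−q)·(-7) = -3q - 7
  the kicker's payoff to aim Right: q·8 + (1−q)·(-9) = 17q - 9
  -3q - 7 = 17q - 9  ⇒  -20q = -2  ⇒  q = 1/10.
The value is the kicker's expected payoff against this mix (using aim Left): (1/10)·(-10) + (9/10)·(-7) = -73/10.

v = -73/10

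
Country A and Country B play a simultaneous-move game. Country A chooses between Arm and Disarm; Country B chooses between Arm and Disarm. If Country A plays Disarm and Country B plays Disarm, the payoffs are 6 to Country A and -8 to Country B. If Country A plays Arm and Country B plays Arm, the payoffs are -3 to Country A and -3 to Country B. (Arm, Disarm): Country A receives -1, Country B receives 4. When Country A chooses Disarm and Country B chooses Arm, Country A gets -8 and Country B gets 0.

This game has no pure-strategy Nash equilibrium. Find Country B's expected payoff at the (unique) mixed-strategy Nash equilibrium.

In a mixed equilibrium Country B is indifferent between Arm and Disarm; this condition fixes p.
  Country B's payoff from Arm: p·(-3) + (1−p)·0 = -3p
  Country B's payoff from Disarm: p·4 + (1−p)·(-8) = 12p - 8
  -3p = 12p - 8  ⇒  -15p = -8  ⇒  p = 8/15.
At equilibrium Country B is indifferent across columns, so Country B's payoff equals the payoff from Arm: (8/15)·(-3) + (7/15)·0 = -8/5.

-8/5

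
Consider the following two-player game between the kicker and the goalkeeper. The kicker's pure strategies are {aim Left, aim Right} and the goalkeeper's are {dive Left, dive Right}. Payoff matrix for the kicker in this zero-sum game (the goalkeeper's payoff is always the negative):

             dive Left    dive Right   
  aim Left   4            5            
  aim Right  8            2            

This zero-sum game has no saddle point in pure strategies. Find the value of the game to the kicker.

v = 32/7

For the kicker to be willing to mix, the kicker must be indifferent between aim Left and aim Right, which pins down the goalkeeper's mix.
  the kicker's payoff to aim Left: q·4 + (1−q)·5 = -q + 5
  the kicker's payoff to aim Right: q·8 + (1−q)·2 = 6q + 2
  -q + 5 = 6q + 2  ⇒  -7q = -3  ⇒  q = 3/7.
The value is the kicker's expected payoff against this mix (using aim Left): (3/7)·4 + (4/7)·5 = 32/7.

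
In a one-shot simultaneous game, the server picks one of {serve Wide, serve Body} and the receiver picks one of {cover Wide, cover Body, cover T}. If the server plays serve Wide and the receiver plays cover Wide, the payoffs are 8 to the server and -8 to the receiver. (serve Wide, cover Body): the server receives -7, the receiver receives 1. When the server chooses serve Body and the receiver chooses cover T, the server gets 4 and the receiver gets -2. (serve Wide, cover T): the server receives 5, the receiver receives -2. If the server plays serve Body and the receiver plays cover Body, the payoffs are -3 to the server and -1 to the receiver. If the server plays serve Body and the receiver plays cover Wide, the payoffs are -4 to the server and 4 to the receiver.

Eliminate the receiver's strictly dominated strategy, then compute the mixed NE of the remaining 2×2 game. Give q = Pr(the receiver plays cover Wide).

The receiver's strategy cover T is strictly dominated by cover Body: 1 > -2 and -1 > -2. Eliminate cover T.
The server's indifference between serve Wide and serve Body determines the receiver's mixing probability q:
  the server's payoff from serve Wide: q·8 + (1−q)·(-7) = 15q - 7
  the server's payoff from serve Body: q·(-4) + (1−q)·(-3) = -q - 3
  15q - 7 = -q - 3  ⇒  16q = 4  ⇒  q = 1/4.

q = 1/4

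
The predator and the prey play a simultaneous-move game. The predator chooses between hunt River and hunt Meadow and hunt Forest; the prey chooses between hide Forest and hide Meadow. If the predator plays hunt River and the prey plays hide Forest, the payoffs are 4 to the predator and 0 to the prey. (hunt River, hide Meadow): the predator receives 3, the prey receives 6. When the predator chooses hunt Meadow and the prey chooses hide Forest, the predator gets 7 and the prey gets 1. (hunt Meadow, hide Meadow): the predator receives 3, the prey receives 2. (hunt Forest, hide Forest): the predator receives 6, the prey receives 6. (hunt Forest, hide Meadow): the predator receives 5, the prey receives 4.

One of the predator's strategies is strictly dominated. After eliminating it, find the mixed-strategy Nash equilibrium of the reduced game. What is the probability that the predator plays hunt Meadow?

p = 2/3

The predator's strategy hunt River is strictly dominated by hunt Forest: 6 > 4 and 5 > 3. Eliminate hunt River.
The prey's indifference between hide Forest and hide Meadow determines the predator's mixing probability p:
  the prey's expected payoff from hide Forest: p·1 + (1−p)·6 = -5p + 6
  the prey's expected payoff from hide Meadow: p·2 + (1−p)·4 = -2p + 4
  -5p + 6 = -2p + 4  ⇒  -3p = -2  ⇒  p = 2/3.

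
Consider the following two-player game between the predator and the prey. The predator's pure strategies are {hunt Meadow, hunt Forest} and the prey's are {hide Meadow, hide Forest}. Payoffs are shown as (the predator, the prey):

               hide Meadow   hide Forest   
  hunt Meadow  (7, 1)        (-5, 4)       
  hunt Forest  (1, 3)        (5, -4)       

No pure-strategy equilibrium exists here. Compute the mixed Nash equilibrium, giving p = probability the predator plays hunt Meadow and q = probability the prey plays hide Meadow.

In a mixed equilibrium the prey is indifferent between hide Meadow and hide Forest; this condition fixes p.
  the prey's payoff from hide Meadow: p·1 + (1−p)·3 = -2p + 3
  the prey's payoff from hide Forest: p·4 + (1−p)·(-4) = 8p - 4
  -2p + 3 = 8p - 4  ⇒  -10p = -7  ⇒  p = 7/10.
The predator's indifference between hunt Meadow and hunt Forest determines the prey's mixing probability q:
  the predator's payoff to hunt Meadow: q·7 + (1−q)·(-5) = 12q - 5
  the predator's payoff to hunt Forest: q·1 + (1−q)·5 = -4q + 5
  12q - 5 = -4q + 5  ⇒  16q = 10  ⇒  q = 5/8.

p = 7/10, q = 5/8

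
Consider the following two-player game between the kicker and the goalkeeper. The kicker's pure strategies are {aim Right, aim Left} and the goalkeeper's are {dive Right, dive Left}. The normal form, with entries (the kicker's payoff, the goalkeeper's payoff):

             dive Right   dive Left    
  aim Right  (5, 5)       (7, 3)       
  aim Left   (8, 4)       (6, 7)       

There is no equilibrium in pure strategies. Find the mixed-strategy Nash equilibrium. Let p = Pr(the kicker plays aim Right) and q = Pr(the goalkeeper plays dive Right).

p = 3/5, q = 1/4

Set the goalkeeper's expected payoff from dive Right equal to that from dive Left:
  the goalkeeper's payoff from dive Right: p·5 + (1−p)·4 = p + 4
  the goalkeeper's payoff from dive Left: p·3 + (1−p)·7 = -4p + 7
  p + 4 = -4p + 7  ⇒  5p = 3  ⇒  p = 3/5.
Set the kicker's expected payoff from aim Right equal to that from aim Left:
  the kicker's payoff from aim Right: q·5 + (1−q)·7 = -2q + 7
  the kicker's payoff from aim Left: q·8 + (1−q)·6 = 2q + 6
  -2q + 7 = 2q + 6  ⇒  -4q = -1  ⇒  q = 1/4.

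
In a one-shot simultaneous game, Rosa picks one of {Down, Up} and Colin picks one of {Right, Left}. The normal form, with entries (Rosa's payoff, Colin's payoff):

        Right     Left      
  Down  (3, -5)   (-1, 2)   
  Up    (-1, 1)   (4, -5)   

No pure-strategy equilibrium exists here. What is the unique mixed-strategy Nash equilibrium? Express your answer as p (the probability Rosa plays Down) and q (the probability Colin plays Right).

p = 6/13, q = 5/9

Set Colin's expected payoff from Right equal to that from Left:
  Colin's expected payoff from Right: p·(-5) + (1−p)·1 = -6p + 1
  Colin's expected payoff from Left: p·2 + (1−p)·(-5) = 7p - 5
  -6p + 1 = 7p - 5  ⇒  -13p = -6  ⇒  p = 6/13.
Set Rosa's expected payoff from Down equal to that from Up:
  Rosa's payoff from Down: q·3 + (1−q)·(-1) = 4q - 1
  Rosa's payoff from Up: q·(-1) + (1−q)·4 = -5q + 4
  4q - 1 = -5q + 4  ⇒  9q = 5  ⇒  q = 5/9.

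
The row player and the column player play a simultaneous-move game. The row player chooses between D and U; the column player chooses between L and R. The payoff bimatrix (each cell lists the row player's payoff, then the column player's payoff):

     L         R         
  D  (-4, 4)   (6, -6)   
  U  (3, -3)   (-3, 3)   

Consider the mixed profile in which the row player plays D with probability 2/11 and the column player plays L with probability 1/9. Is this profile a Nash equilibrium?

No

Given the row player's mix p = 2/11, the column player's payoff from L is -19/11 but from R is 15/11. The column player strictly prefers R, so the column player would not mix.
So the proposed profile is not a Nash equilibrium.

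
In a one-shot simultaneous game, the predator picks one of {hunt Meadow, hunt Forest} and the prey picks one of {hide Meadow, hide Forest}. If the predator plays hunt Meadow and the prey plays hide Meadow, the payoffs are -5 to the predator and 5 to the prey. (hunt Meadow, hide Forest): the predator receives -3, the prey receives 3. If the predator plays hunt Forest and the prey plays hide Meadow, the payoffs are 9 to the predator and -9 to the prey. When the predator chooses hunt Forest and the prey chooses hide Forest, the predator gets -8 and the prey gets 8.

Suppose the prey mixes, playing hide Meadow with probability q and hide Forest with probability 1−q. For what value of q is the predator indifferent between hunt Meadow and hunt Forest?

The prey's mix must leave the predator indifferent between hunt Meadow and hunt Forest.
  the predator's expected payoff from hunt Meadow: q·(-5) + (1−q)·(-3) = -2q - 3
  the predator's expected payoff from hunt Forest: q·9 + (1−q)·(-8) = 17q - 8
  -2q - 3 = 17q - 8  ⇒  -19q = -5  ⇒  q = 5/19.

q = 5/19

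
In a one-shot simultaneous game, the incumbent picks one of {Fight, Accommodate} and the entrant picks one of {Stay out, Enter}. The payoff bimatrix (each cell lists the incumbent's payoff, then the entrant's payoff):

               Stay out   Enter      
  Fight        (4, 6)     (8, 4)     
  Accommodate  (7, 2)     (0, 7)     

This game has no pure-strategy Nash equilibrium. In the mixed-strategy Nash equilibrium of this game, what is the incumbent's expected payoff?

The incumbent's indifference between Fight and Accommodate determines the entrant's mixing probability q:
  the incumbent's payoff to Fight: q·4 + (1−q)·8 = -4q + 8
  the incumbent's payoff to Accommodate: q·7 + (1−q)·0 = 7q
  -4q + 8 = 7q  ⇒  -11q = -8  ⇒  q = 8/11.
At equilibrium the incumbent is indifferent across rows, so the incumbent's payoff equals the payoff from Fight: (8/11)·4 + (3/11)·8 = 56/11.

56/11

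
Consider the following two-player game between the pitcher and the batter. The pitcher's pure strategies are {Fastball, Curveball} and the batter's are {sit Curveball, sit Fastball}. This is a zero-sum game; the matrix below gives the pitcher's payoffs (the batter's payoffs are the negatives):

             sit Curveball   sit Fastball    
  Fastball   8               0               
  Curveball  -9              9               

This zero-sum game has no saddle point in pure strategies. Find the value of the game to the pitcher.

v = 36/13

In a mixed equilibrium the pitcher is indifferent between Fastball and Curveball; this condition fixes q.
  the pitcher's payoff from Fastball: q·8 + (1−q)·0 = 8q
  the pitcher's payoff from Curveball: q·(-9) + (1−q)·9 = -18q + 9
  8q = -18q + 9  ⇒  26q = 9  ⇒  q = 9/26.
The value is the pitcher's expected payoff against this mix (using Fastball): (9/26)·8 + (17/26)·0 = 36/13.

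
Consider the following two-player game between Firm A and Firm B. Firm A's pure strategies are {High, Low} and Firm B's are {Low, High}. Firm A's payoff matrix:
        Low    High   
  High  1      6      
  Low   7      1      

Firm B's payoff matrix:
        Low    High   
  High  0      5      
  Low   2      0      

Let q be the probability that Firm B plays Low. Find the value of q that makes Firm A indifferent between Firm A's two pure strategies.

q = 5/11

Firm A's indifference between High and Low determines Firm B's mixing probability q:
  Firm A's expected payoff from High: q·1 + (1−q)·6 = -5q + 6
  Firm A's expected payoff from Low: q·7 + (1−q)·1 = 6q + 1
  -5q + 6 = 6q + 1  ⇒  -11q = -5  ⇒  q = 5/11.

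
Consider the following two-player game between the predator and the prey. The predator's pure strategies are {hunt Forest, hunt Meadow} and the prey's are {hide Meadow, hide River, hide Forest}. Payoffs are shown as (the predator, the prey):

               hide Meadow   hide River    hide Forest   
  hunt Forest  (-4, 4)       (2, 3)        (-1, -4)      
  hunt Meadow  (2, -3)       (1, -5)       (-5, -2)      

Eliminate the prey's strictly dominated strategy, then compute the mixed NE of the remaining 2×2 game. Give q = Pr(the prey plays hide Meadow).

The prey's strategy hide River is strictly dominated by hide Meadow: 4 > 3 and -3 > -5. Eliminate hide River.
For the predator to be willing to mix, the predator must be indifferent between hunt Forest and hunt Meadow, which pins down the prey's mix.
  the predator's payoff to hunt Forest: q·(-4) + (1−q)·(-1) = -3q - 1
  the predator's payoff to hunt Meadow: q·2 + (1−q)·(-5) = 7q - 5
  -3q - 1 = 7q - 5  ⇒  -10q = -4  ⇒  q = 2/5.

q = 2/5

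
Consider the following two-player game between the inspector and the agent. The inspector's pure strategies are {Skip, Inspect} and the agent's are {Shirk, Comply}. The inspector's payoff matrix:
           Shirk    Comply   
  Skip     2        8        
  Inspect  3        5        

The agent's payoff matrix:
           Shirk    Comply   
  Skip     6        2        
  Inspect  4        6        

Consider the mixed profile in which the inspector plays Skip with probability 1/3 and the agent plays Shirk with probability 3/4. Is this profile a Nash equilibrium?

Yes

Check the agent's indifference given the inspector's mix p = 1/3:
  payoff from Shirk = 14/3; payoff from Comply = 14/3 — equal.
Check the inspector's indifference given the agent's mix q = 3/4:
  payoff from Skip = 7/2; payoff from Inspect = 7/2 — equal.
Both players are indifferent, so neither can profitably deviate.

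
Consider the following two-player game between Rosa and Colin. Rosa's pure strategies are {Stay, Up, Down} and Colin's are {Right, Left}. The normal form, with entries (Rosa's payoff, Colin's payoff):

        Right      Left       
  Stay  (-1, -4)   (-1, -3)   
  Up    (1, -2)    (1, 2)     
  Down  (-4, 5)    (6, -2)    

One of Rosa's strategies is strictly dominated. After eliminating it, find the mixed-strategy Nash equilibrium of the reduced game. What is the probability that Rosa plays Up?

Rosa's strategy Stay is strictly dominated by Up: 1 > -1 and 1 > -1. Eliminate Stay.
Rosa's mix must leave Colin indifferent between Right and Left.
  Colin's expected payoff from Right: p·(-2) + (1−p)·5 = -7p + 5
  Colin's expected payoff from Left: p·2 + (1−p)·(-2) = 4p - 2
  -7p + 5 = 4p - 2  ⇒  -11p = -7  ⇒  p = 7/11.

p = 7/11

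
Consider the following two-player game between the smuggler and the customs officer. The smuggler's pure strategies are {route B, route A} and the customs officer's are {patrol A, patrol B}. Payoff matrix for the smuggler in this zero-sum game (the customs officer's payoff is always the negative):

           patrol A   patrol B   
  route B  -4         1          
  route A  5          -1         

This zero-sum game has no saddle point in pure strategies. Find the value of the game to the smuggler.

v = 1/11

For the smuggler to be willing to mix, the smuggler must be indifferent between route B and route A, which pins down the customs officer's mix.
  the smuggler's payoff from route B: q·(-4) + (1−q)·1 = -5q + 1
  the smuggler's payoff from route A: q·5 + (1−q)·(-1) = 6q - 1
  -5q + 1 = 6q - 1  ⇒  -11q = -2  ⇒  q = 2/11.
The value is the smuggler's expected payoff against this mix (using route B): (2/11)·(-4) + (9/11)·1 = 1/11.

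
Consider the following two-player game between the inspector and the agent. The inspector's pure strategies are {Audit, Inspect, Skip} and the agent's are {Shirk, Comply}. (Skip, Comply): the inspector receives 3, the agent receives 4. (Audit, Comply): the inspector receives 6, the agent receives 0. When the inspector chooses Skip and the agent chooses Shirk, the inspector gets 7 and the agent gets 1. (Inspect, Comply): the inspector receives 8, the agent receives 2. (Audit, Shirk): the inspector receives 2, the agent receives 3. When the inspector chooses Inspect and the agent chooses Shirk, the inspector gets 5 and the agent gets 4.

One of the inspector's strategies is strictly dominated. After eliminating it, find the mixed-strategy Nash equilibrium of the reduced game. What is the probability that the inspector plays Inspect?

p = 3/5

The inspector's strategy Audit is strictly dominated by Inspect: 5 > 2 and 8 > 6. Eliminate Audit.
In a mixed equilibrium the agent is indifferent between Shirk and Comply; this condition fixes p.
  the agent's payoff to Shirk: p·4 + (1−p)·1 = 3p + 1
  the agent's payoff to Comply: p·2 + (1−p)·4 = -2p + 4
  3p + 1 = -2p + 4  ⇒  5p = 3  ⇒  p = 3/5.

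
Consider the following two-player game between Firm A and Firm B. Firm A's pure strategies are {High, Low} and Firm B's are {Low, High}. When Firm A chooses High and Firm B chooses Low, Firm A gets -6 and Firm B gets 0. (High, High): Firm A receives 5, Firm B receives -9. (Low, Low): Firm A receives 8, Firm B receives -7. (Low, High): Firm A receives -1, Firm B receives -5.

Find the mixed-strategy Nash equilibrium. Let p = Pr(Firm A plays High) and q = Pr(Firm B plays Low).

Firm A's mix must leave Firm B indifferent between Low and High.
  Firm B's expected payoff from Low: p·0 + (1−p)·(-7) = 7p - 7
  Firm B's expected payoff from High: p·(-9) + (1−p)·(-5) = -4p - 5
  7p - 7 = -4p - 5  ⇒  11p = 2  ⇒  p = 2/11.
Set Firm A's expected payoff from High equal to that from Low:
  Firm A's payoff from High: q·(-6) + (1−q)·5 = -11q + 5
  Firm A's payoff from Low: q·8 + (1−q)·(-1) = 9q - 1
  -11q + 5 = 9q - 1  ⇒  -20q = -6  ⇒  q = 3/10.

p = 2/11, q = 3/10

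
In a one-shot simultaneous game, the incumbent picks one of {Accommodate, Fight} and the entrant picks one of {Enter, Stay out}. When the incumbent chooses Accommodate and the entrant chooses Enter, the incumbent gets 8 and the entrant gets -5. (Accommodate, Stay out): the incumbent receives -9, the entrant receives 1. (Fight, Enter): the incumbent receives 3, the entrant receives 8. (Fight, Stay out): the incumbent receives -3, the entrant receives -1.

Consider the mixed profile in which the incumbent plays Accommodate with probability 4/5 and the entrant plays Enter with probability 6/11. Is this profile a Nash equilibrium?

Given the incumbent's mix p = 4/5, the entrant's payoff from Enter is -12/5 but from Stay out is 3/5. The entrant strictly prefers Stay out, so the entrant would not mix.
So the proposed profile is not a Nash equilibrium.

No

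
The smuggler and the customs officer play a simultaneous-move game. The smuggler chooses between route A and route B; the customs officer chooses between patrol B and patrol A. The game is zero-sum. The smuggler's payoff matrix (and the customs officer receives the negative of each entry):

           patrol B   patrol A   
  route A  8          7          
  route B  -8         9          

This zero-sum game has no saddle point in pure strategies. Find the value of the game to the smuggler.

In a mixed equilibrium the smuggler is indifferent between route A and route B; this condition fixes q.
  the smuggler's payoff to route A: q·8 + (1−q)·7 = q + 7
  the smuggler's payoff to route B: q·(-8) + (1−q)·9 = -17q + 9
  q + 7 = -17q + 9  ⇒  18q = 2  ⇒  q = 1/9.
The value is the smuggler's expected payoff against this mix (using route A): (1/9)·8 + (8/9)·7 = 64/9.

v = 64/9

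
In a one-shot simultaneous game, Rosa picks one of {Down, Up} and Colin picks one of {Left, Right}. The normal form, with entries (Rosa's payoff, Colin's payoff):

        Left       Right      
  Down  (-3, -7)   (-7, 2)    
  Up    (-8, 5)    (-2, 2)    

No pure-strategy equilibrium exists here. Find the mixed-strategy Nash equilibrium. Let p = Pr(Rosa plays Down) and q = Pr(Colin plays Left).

p = 1/4, q = 1/2

For Colin to be willing to mix, Colin must be indifferent between Left and Right, which pins down Rosa's mix.
  Colin's expected payoff from Left: p·(-7) + (1−p)·5 = -12p + 5
  Colin's expected payoff from Right: p·2 + (1−p)·2 = 2
  -12p + 5 = 2  ⇒  -12p = -3  ⇒  p = 1/4.
Colin's mix must leave Rosa indifferent between Down and Up.
  Rosa's payoff to Down: q·(-3) + (1−q)·(-7) = 4q - 7
  Rosa's payoff to Up: q·(-8) + (1−q)·(-2) = -6q - 2
  4q - 7 = -6q - 2  ⇒  10q = 5  ⇒  q = 1/2.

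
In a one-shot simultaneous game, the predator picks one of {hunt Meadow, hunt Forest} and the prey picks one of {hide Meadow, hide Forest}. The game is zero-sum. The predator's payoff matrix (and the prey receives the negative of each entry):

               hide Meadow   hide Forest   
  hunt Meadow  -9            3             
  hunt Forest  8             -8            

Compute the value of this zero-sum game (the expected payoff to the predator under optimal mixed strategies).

v = -12/7

The predator's indifference between hunt Meadow and hunt Forest determines the prey's mixing probability q:
  the predator's payoff from hunt Meadow: q·(-9) + (1−q)·3 = -12q + 3
  the predator's payoff from hunt Forest: q·8 + (1−q)·(-8) = 16q - 8
  -12q + 3 = 16q - 8  ⇒  -28q = -11  ⇒  q = 11/28.
The value is the predator's expected payoff against this mix (using hunt Meadow): (11/28)·(-9) + (17/28)·3 = -12/7.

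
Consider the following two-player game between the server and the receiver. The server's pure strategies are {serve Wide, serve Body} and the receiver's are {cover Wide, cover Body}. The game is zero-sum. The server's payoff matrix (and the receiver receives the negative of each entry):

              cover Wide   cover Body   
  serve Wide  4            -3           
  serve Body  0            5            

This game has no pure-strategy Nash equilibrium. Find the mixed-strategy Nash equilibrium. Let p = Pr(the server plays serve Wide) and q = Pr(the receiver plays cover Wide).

In a mixed equilibrium the receiver is indifferent between cover Wide and cover Body; this condition fixes p.
  the receiver's payoff to cover Wide: p·(-4) + (1−p)·0 = -4p
  the receiver's payoff to cover Body: p·3 + (1−p)·(-5) = 8p - 5
  -4p = 8p - 5  ⇒  -12p = -5  ⇒  p = 5/12.
The server's indifference between serve Wide and serve Body determines the receiver's mixing probability q:
  the server's expected payoff from serve Wide: q·4 + (1−q)·(-3) = 7q - 3
  the server's expected payoff from serve Body: q·0 + (1−q)·5 = -5q + 5
  7q - 3 = -5q + 5  ⇒  12q = 8  ⇒  q = 2/3.

p = 5/12, q = 2/3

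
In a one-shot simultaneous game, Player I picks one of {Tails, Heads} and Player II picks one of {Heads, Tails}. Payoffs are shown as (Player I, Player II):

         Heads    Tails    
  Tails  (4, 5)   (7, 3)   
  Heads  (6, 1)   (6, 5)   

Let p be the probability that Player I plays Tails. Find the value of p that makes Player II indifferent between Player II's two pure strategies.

p = 2/3

Player II's indifference between Heads and Tails determines Player I's mixing probability p:
  Player II's payoff to Heads: p·5 + (1−p)·1 = 4p + 1
  Player II's payoff to Tails: p·3 + (1−p)·5 = -2p + 5
  4p + 1 = -2p + 5  ⇒  6p = 4  ⇒  p = 2/3.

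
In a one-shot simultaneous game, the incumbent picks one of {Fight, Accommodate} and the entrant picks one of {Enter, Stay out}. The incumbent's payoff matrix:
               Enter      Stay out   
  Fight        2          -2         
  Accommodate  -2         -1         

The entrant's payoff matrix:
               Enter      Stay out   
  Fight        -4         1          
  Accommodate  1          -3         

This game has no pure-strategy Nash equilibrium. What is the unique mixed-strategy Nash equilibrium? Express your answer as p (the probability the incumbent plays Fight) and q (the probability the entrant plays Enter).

p = 4/9, q = 1/5

In a mixed equilibrium the entrant is indifferent between Enter and Stay out; this condition fixes p.
  the entrant's payoff to Enter: p·(-4) + (1−p)·1 = -5p + 1
  the entrant's payoff to Stay out: p·1 + (1−p)·(-3) = 4p - 3
  -5p + 1 = 4p - 3  ⇒  -9p = -4  ⇒  p = 4/9.
In a mixed equilibrium the incumbent is indifferent between Fight and Accommodate; this condition fixes q.
  the incumbent's expected payoff from Fight: q·2 + (1−q)·(-2) = 4q - 2
  the incumbent's expected payoff from Accommodate: q·(-2) + (1−q)·(-1) = -q - 1
  4q - 2 = -q - 1  ⇒  5q = 1  ⇒  q = 1/5.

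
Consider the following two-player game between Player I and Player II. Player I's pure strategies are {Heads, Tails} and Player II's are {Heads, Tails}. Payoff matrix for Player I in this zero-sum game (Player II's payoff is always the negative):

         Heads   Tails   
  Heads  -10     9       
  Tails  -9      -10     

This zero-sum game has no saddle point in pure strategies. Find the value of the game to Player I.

For Player I to be willing to mix, Player I must be indifferent between Heads and Tails, which pins down Player II's mix.
  Player I's payoff to Heads: q·(-10) + (1−q)·9 = -19q + 9
  Player I's payoff to Tails: q·(-9) + (1−q)·(-10) = q - 10
  -19q + 9 = q - 10  ⇒  -20q = -19  ⇒  q = 19/20.
The value is Player I's expected payoff against this mix (using Heads): (19/20)·(-10) + (1/20)·9 = -181/20.

v = -181/20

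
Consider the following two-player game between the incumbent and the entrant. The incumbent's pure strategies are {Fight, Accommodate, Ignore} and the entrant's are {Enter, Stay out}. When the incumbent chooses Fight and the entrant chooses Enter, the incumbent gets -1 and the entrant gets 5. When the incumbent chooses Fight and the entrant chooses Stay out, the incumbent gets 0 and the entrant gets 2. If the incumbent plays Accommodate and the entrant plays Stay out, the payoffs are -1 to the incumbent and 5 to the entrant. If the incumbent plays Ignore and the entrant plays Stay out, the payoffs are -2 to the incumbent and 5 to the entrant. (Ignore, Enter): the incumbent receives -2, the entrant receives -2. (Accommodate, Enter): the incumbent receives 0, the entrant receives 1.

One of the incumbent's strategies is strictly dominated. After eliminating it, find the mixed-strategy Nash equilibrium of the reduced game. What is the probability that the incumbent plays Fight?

p = 4/7

The incumbent's strategy Ignore is strictly dominated by Accommodate: 0 > -2 and -1 > -2. Eliminate Ignore.
The incumbent's mix must leave the entrant indifferent between Enter and Stay out.
  the entrant's payoff from Enter: p·5 + (1−p)·1 = 4p + 1
  the entrant's payoff from Stay out: p·2 + (1−p)·5 = -3p + 5
  4p + 1 = -3p + 5  ⇒  7p = 4  ⇒  p = 4/7.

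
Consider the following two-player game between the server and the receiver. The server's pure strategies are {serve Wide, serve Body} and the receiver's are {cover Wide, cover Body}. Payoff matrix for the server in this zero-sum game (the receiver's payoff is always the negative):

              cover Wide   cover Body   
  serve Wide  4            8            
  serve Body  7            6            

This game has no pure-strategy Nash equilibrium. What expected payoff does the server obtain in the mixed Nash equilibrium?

The server's indifference between serve Wide and serve Body determines the receiver's mixing probability q:
  the server's payoff to serve Wide: q·4 + (1−q)·8 = -4q + 8
  the server's payoff to serve Body: q·7 + (1−q)·6 = q + 6
  -4q + 8 = q + 6  ⇒  -5q = -2  ⇒  q = 2/5.
At equilibrium the server is indifferent across rows, so the server's payoff equals the payoff from serve Wide: (2/5)·4 + (3/5)·8 = 32/5.

32/5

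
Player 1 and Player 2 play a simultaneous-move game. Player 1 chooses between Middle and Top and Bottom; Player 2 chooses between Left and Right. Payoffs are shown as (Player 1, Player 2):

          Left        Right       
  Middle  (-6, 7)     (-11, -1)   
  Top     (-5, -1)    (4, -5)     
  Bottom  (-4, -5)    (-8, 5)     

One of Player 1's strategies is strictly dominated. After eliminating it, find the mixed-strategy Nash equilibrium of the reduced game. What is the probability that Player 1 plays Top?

p = 5/7

Player 1's strategy Middle is strictly dominated by Bottom: -4 > -6 and -8 > -11. Eliminate Middle.
Set Player 2's expected payoff from Left equal to that from Right:
  Player 2's payoff from Left: p·(-1) + (1−p)·(-5) = 4p - 5
  Player 2's payoff from Right: p·(-5) + (1−p)·5 = -10p + 5
  4p - 5 = -10p + 5  ⇒  14p = 10  ⇒  p = 5/7.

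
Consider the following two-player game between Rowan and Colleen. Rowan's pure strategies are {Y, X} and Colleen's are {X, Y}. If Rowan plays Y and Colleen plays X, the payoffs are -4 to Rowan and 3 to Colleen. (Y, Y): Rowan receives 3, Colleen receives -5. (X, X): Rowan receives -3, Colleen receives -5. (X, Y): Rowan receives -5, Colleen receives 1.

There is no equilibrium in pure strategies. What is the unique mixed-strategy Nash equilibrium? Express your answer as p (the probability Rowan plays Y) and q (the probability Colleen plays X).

For Colleen to be willing to mix, Colleen must be indifferent between X and Y, which pins down Rowan's mix.
  Colleen's payoff to X: p·3 + (1−p)·(-5) = 8p - 5
  Colleen's payoff to Y: p·(-5) + (1−p)·1 = -6p + 1
  8p - 5 = -6p + 1  ⇒  14p = 6  ⇒  p = 3/7.
Rowan's indifference between Y and X determines Colleen's mixing probability q:
  Rowan's payoff from Y: q·(-4) + (1−q)·3 = -7q + 3
  Rowan's payoff from X: q·(-3) + (1−q)·(-5) = 2q - 5
  -7q + 3 = 2q - 5  ⇒  -9q = -8  ⇒  q = 8/9.

p = 3/7, q = 8/9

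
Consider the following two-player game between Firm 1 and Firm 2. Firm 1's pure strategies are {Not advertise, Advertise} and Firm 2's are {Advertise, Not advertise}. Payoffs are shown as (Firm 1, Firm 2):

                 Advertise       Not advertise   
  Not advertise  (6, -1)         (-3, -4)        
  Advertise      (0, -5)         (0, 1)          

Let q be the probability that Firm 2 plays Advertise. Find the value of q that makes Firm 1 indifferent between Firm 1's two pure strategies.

q = 1/3

For Firm 1 to be willing to mix, Firm 1 must be indifferent between Not advertise and Advertise, which pins down Firm 2's mix.
  Firm 1's payoff from Not advertise: q·6 + (1−q)·(-3) = 9q - 3
  Firm 1's payoff from Advertise: q·0 + (1−q)·0 = 0
  9q - 3 = 0  ⇒  9q = 3  ⇒  q = 1/3.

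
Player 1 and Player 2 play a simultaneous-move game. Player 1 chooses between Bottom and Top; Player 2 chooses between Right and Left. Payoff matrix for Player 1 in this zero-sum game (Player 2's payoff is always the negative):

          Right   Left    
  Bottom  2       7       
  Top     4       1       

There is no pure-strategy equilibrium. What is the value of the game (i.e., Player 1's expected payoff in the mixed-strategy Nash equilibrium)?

Player 2's mix must leave Player 1 indifferent between Bottom and Top.
  Player 1's payoff to Bottom: q·2 + (1−q)·7 = -5q + 7
  Player 1's payoff to Top: q·4 + (1−q)·1 = 3q + 1
  -5q + 7 = 3q + 1  ⇒  -8q = -6  ⇒  q = 3/4.
The value is Player 1's expected payoff against this mix (using Bottom): (3/4)·2 + (1/4)·7 = 13/4.

v = 13/4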